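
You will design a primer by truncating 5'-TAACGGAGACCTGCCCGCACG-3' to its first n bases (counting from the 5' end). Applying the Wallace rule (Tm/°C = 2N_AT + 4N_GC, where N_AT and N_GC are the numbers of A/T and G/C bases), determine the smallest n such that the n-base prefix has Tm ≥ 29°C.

First 9 bases: TAACGGAGA → Tm = 26°C (< 29°C)
First 10 bases: TAACGGAGAC → Tm = 30°C (≥ 29°C)
Each additional base adds 2°C (A/T) or 4°C (G/C), so Tm is non-decreasing in n; n = 10 is the first length to reach 29°C.

n = 10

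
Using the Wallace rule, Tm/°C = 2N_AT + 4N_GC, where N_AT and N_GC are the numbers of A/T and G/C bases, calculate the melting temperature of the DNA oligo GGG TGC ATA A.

Base counts: T=2, C=1, A=3, G=4
AT pairs contribute 5, GC pairs contribute 5.
Tm = 2×5 + 4×5 = 30°C

30°C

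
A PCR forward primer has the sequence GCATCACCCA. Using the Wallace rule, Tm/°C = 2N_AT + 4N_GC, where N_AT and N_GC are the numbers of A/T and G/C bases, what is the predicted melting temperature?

32°C

Base counts: T=1, G=1, C=5, A=3
So N_AT = 4 and N_GC = 6.
Tm = 2×4 + 4×6 = 32°C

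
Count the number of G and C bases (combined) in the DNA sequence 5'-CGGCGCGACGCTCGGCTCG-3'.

Counting bases: C=8, G=8, A=1, T=2
G+C = 8 + 8 = 16

16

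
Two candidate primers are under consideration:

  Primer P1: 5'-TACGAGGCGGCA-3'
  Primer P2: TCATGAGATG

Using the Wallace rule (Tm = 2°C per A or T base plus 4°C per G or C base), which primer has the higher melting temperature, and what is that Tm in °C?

Primer P1: A+T=4, G+C=8 → Tm = 2(4)+4(8) = 40°C
Primer P2: A+T=6, G+C=4 → Tm = 2(6)+4(4) = 28°C
40°C vs 28°C → primer P1 is higher.

Primer P1, 40°C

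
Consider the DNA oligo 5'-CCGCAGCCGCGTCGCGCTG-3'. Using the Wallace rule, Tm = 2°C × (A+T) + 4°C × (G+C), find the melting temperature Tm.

70°C

Base counts: C=9, A=1, T=2, G=7
So N_AT = 3 and N_GC = 16.
Tm = 2(3) + 4(16) = 6 + 64 = 70°C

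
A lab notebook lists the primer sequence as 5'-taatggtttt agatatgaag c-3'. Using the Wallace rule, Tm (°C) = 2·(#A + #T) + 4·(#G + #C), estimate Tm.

Base counts: A=7, C=1, G=5, T=8
So N_AT = 15 and N_GC = 6.
Tm = 2×15 + 4×6 = 54°C

54°C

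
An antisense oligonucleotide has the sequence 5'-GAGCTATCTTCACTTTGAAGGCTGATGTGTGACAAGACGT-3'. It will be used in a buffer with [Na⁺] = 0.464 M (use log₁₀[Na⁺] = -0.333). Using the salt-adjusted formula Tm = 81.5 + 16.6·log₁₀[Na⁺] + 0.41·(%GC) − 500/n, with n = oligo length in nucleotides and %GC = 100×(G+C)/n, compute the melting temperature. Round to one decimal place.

81.9°C

Length n = 40. C=7, A=10, T=12, G=11
G+C = 18, so %GC = 18/40 × 100 = 45%
Salt term: 16.6 × (-0.333) = -5.528
GC term: 0.41 × 45 = 18.45; length term: −500/40 = −12.5
Tm = 81.5 + (-5.528) + 18.45 − 12.5 = 81.922 → 81.9°C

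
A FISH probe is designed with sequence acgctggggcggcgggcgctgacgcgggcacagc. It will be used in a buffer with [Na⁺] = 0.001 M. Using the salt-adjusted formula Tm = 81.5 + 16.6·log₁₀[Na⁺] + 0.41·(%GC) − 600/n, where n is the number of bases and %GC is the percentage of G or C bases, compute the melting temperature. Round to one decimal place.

47.8°C

Length n = 34. Base counts: A=4, C=11, G=17, T=2
G+C = 28, so %GC = 28/34 × 100 = 82.353%
Salt term: 16.6 × (-3) = -49.8
GC term: 0.41 × 82.353 = 33.765; length term: −600/34 = −17.647
Tm = 81.5 + (-49.8) + 33.765 − 17.647 = 47.818 → 47.8°C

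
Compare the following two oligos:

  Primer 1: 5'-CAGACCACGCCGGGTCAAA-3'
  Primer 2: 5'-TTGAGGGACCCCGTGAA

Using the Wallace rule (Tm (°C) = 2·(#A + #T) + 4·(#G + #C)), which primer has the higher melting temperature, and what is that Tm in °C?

Primer 1, 62°C

Primer 1: A+T=7, G+C=12 → Tm = 2(7)+4(12) = 62°C
Primer 2: A+T=7, G+C=10 → Tm = 2(7)+4(10) = 54°C
62°C vs 54°C → primer 1 is higher.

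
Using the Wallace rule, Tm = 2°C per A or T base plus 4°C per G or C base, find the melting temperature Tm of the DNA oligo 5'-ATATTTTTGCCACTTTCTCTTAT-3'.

Scanning the sequence gives T=13, C=5, G=1, A=4.
AT pairs contribute 17, GC pairs contribute 6.
Tm = 2(17) + 4(6) = 34 + 24 = 58°C

58°C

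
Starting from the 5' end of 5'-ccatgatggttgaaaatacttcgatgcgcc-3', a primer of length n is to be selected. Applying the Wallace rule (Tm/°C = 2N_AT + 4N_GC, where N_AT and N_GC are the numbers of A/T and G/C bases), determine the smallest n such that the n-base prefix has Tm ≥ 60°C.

n = 22

First 21 bases: CCATGATGGTTGAAAATACTT → Tm = 56°C (< 60°C)
First 22 bases: CCATGATGGTTGAAAATACTTC → Tm = 60°C (≥ 60°C)
Since every base adds ≥2°C, Tm only increases with n, so the threshold is first crossed at n = 22.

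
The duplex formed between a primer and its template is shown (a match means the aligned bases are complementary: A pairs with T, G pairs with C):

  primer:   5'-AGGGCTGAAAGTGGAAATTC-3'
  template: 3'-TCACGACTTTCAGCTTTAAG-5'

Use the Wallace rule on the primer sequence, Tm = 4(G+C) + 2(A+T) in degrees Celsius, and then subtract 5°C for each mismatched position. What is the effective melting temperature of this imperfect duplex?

Primer base counts: A=7, T=4, G=7, C=2 → A+T=11, G+C=9
Perfect-match Tm = 2(11) + 4(9) = 22 + 36 = 58°C
Mismatches (positions where the bases are not complementary): 2 (at positions 3, 13)
Effective Tm = 58 − 2×5 = 58 − 10 = 48°C

48°C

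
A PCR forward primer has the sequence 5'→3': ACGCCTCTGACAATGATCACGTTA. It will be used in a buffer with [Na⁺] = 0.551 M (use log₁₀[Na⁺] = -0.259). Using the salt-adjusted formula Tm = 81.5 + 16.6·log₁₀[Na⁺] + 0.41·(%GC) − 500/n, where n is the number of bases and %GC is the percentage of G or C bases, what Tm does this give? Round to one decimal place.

75.2°C

Length n = 24. G=4, A=7, C=7, T=6
G+C = 11, so %GC = 11/24 × 100 = 45.833%
Salt term: 16.6 × (-0.259) = -4.299
GC term: 0.41 × 45.833 = 18.792; length term: −500/24 = −20.833
Tm = 81.5 + (-4.299) + 18.792 − 20.833 = 75.16 → 75.2°C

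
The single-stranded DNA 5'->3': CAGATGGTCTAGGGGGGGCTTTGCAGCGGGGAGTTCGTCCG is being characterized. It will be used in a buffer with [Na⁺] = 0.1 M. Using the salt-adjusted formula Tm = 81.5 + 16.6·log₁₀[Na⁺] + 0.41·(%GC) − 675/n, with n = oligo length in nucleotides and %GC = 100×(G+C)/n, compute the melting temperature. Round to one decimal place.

Length n = 41. Counting bases: C=8, A=5, G=19, T=9
G+C = 27, so %GC = 27/41 × 100 = 65.854%
Salt term: 16.6 × (-1) = -16.6
GC term: 0.41 × 65.854 = 27; length term: −675/41 = −16.463
Tm = 81.5 + (-16.6) + 27 − 16.463 = 75.437 → 75.4°C

75.4°C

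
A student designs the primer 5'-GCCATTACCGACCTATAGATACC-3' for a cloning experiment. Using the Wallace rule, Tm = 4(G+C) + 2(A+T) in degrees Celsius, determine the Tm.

A=7, T=5, G=3, C=8
So N_AT = 12 and N_GC = 11.
Tm = 2×12 + 4×11 = 68°C

68°C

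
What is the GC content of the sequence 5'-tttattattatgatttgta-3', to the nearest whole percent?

Counting bases: G=2, T=12, C=0, A=5
G+C = 2 + 0 = 2 out of 19 bases
%GC = 2/19 × 100 = 10.53% ≈ 11%

11%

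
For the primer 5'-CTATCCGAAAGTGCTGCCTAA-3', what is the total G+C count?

10

Scanning the sequence gives A=6, C=6, G=4, T=5.
Total G or C: 4 + 6 = 10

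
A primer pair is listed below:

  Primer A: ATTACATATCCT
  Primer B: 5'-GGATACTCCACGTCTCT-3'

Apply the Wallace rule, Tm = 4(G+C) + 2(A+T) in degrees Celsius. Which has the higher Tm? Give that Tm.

Primer B, 52°C

Primer A: A+T=9, G+C=3 → Tm = 2(9)+4(3) = 30°C
Primer B: A+T=8, G+C=9 → Tm = 2(8)+4(9) = 52°C
30°C vs 52°C → primer B is higher.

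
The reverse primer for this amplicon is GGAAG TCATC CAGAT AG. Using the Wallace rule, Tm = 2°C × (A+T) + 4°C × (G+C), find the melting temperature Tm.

50°C

Counting bases: A=6, T=3, C=3, G=5
So N_AT = 9 and N_GC = 8.
Tm = 4·8 + 2·9 = 32 + 18 = 50°C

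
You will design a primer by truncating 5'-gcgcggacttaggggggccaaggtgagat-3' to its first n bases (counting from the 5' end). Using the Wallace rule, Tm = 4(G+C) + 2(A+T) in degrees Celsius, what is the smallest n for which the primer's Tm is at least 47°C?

First 13 bases: GCGCGGACTTAGG → Tm = 44°C (< 47°C)
First 14 bases: GCGCGGACTTAGGG → Tm = 48°C (≥ 47°C)
Since every base adds ≥2°C, Tm only increases with n, so the threshold is first crossed at n = 14.

n = 14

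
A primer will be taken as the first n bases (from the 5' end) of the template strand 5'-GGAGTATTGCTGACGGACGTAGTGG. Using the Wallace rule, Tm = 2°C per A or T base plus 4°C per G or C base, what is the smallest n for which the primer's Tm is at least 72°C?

n = 24

First 23 bases: GGAGTATTGCTGACGGACGTAGT → Tm = 70°C (< 72°C)
First 24 bases: GGAGTATTGCTGACGGACGTAGTG → Tm = 74°C (≥ 72°C)
Since every base adds ≥2°C, Tm only increases with n, so the threshold is first crossed at n = 24.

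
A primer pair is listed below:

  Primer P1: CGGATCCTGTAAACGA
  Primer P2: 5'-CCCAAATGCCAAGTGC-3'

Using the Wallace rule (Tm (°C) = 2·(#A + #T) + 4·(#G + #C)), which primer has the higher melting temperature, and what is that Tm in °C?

Primer P1: A+T=8, G+C=8 → Tm = 2(8)+4(8) = 48°C
Primer P2: A+T=7, G+C=9 → Tm = 2(7)+4(9) = 50°C
48°C vs 50°C → primer P2 is higher.

Primer P2, 50°C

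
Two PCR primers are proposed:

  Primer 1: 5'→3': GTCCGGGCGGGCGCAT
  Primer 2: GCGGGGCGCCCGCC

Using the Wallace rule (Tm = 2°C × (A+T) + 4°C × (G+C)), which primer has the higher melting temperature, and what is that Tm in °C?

Primer 1: A+T=3, G+C=13 → Tm = 2(3)+4(13) = 58°C
Primer 2: A+T=0, G+C=14 → Tm = 2(0)+4(14) = 56°C
58°C vs 56°C → primer 1 is higher.

Primer 1, 58°C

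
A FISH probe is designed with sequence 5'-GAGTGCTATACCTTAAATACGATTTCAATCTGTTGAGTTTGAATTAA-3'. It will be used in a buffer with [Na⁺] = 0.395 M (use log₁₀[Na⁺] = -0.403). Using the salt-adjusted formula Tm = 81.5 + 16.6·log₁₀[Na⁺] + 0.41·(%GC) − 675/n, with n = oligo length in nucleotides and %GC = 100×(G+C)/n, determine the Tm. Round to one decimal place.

72.7°C

Length n = 47. Scanning the sequence gives T=18, G=8, A=15, C=6.
G+C = 14, so %GC = 14/47 × 100 = 29.787%
Salt term: 16.6 × (-0.403) = -6.69
GC term: 0.41 × 29.787 = 12.213; length term: −675/47 = −14.362
Tm = 81.5 + (-6.69) + 12.213 − 14.362 = 72.661 → 72.7°C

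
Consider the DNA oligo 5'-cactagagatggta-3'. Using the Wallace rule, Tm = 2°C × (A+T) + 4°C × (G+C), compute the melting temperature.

Base counts: C=2, A=5, T=3, G=4
So N_AT = 8 and N_GC = 6.
Tm = 2(8) + 4(6) = 16 + 24 = 40°C

40°C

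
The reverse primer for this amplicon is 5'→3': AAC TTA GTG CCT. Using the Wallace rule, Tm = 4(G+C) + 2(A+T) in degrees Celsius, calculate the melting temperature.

34°C

Scanning the sequence gives C=3, G=2, T=4, A=3.
AT pairs contribute 7, GC pairs contribute 5.
Tm = 4·5 + 2·7 = 20 + 14 = 34°C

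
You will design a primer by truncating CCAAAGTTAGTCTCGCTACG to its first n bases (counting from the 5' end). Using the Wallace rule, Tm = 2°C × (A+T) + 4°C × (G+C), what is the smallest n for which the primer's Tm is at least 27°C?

n = 10

First 9 bases: CCAAAGTTA → Tm = 24°C (< 27°C)
First 10 bases: CCAAAGTTAG → Tm = 28°C (≥ 27°C)
Since every base adds ≥2°C, Tm only increases with n, so the threshold is first crossed at n = 10.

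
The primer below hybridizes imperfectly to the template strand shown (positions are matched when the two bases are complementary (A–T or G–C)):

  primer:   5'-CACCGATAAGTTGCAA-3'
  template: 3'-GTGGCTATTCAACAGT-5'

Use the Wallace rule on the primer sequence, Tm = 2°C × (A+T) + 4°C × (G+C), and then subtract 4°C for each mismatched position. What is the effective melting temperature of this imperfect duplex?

Primer base counts: A=6, T=3, G=3, C=4 → A+T=9, G+C=7
Perfect-match Tm = 2(9) + 4(7) = 18 + 28 = 46°C
Mismatches (positions where the bases are not complementary): 2 (at positions 14, 15)
Effective Tm = 46 − 2×4 = 46 − 8 = 38°C

38°C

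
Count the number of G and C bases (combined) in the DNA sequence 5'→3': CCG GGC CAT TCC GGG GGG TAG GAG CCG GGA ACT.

Scanning the sequence gives T=4, A=5, C=9, G=15.
Total G or C: 15 + 9 = 24

24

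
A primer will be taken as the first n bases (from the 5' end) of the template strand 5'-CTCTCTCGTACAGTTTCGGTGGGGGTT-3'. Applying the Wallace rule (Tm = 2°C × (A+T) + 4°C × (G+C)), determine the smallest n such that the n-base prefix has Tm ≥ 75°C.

First 23 bases: CTCTCTCGTACAGTTTCGGTGGG → Tm = 72°C (< 75°C)
First 24 bases: CTCTCTCGTACAGTTTCGGTGGGG → Tm = 76°C (≥ 75°C)
Each additional base adds 2°C (A/T) or 4°C (G/C), so Tm is non-decreasing in n; n = 24 is the first length to reach 75°C.

n = 24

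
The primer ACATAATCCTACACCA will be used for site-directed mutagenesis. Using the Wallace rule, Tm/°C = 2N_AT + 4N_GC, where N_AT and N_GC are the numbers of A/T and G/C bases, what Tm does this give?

Scanning the sequence gives A=7, C=6, G=0, T=3.
AT pairs contribute 10, GC pairs contribute 6.
Tm = 2×10 + 4×6 = 44°C

44°C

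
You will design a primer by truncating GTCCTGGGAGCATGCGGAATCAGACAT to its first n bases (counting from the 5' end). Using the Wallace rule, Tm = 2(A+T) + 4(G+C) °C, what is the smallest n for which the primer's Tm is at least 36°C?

First 10 bases: GTCCTGGGAG → Tm = 34°C (< 36°C)
First 11 bases: GTCCTGGGAGC → Tm = 38°C (≥ 36°C)
Since every base adds ≥2°C, Tm only increases with n, so the threshold is first crossed at n = 11.

n = 11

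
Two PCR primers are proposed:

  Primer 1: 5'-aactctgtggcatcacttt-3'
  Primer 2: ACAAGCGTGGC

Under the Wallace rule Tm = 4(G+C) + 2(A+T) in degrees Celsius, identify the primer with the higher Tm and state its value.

Primer 1, 54°C

Primer 1: A+T=11, G+C=8 → Tm = 2(11)+4(8) = 54°C
Primer 2: A+T=4, G+C=7 → Tm = 2(4)+4(7) = 36°C
54°C vs 36°C → primer 1 is higher.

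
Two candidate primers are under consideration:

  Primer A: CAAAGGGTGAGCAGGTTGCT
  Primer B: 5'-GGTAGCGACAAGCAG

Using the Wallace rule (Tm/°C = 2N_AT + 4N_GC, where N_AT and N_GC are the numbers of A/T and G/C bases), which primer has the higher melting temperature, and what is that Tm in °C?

Primer A: A+T=9, G+C=11 → Tm = 2(9)+4(11) = 62°C
Primer B: A+T=6, G+C=9 → Tm = 2(6)+4(9) = 48°C
62°C vs 48°C → primer A is higher.

Primer A, 62°C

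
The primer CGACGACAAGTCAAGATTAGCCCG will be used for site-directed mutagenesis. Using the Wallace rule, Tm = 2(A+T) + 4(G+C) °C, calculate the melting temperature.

74°C

Scanning the sequence gives C=7, A=8, T=3, G=6.
AT pairs contribute 11, GC pairs contribute 13.
Tm = 2(11) + 4(13) = 22 + 52 = 74°C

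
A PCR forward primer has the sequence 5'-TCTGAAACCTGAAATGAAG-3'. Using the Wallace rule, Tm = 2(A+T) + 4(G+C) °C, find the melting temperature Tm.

Scanning the sequence gives T=4, C=3, G=4, A=8.
So N_AT = 12 and N_GC = 7.
Tm = 2(12) + 4(7) = 24 + 28 = 52°C

52°C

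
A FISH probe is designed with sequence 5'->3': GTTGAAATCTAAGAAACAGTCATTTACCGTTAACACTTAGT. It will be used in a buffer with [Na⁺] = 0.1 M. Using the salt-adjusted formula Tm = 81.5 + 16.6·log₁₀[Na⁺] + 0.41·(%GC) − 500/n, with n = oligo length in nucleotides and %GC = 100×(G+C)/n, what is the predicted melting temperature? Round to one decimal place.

65.7°C

Length n = 41. Counting bases: A=15, G=6, C=7, T=13
G+C = 13, so %GC = 13/41 × 100 = 31.707%
Salt term: 16.6 × (-1) = -16.6
GC term: 0.41 × 31.707 = 13; length term: −500/41 = −12.195
Tm = 81.5 + (-16.6) + 13 − 12.195 = 65.705 → 65.7°C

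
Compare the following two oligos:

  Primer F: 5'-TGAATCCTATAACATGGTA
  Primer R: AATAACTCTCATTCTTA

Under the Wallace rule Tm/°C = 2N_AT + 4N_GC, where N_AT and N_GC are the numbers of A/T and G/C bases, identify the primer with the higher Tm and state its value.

Primer F, 50°C

Primer F: A+T=13, G+C=6 → Tm = 2(13)+4(6) = 50°C
Primer R: A+T=13, G+C=4 → Tm = 2(13)+4(4) = 42°C
50°C vs 42°C → primer F is higher.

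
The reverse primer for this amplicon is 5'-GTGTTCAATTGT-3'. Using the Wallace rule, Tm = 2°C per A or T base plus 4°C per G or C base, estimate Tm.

32°C

C=1, T=6, A=2, G=3
A+T = 8, G+C = 4
Tm = 2(8) + 4(4) = 16 + 16 = 32°C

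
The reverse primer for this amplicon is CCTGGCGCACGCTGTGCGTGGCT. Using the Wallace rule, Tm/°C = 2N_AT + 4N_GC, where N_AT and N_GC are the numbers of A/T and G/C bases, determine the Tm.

80°C

Base counts: G=9, C=8, T=5, A=1
A+T = 6, G+C = 17
Tm = 2×6 + 4×17 = 80°C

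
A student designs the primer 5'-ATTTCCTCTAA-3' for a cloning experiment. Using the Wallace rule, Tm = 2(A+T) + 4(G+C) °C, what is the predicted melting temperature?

Scanning the sequence gives C=3, T=5, A=3, G=0.
So N_AT = 8 and N_GC = 3.
Tm = 2(8) + 4(3) = 16 + 12 = 28°C

28°C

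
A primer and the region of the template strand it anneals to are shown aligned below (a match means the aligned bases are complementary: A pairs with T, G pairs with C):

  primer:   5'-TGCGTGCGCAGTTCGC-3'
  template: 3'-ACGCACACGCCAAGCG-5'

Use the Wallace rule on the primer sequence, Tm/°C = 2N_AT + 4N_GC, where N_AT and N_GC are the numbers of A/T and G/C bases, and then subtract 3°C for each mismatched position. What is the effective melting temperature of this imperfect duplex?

48°C

Primer base counts: A=1, T=4, G=6, C=5 → A+T=5, G+C=11
Perfect-match Tm = 2(5) + 4(11) = 10 + 44 = 54°C
Mismatches (positions where the bases are not complementary): 2 (at positions 7, 10)
Effective Tm = 54 − 2×3 = 54 − 6 = 48°C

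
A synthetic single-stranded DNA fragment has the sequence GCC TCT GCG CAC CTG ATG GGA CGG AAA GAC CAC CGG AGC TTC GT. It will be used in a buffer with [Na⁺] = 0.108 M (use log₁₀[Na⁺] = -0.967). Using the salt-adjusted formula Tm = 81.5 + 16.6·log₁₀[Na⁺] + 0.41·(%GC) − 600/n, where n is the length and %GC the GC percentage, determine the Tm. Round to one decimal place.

Length n = 44. Scanning the sequence gives T=7, G=14, C=14, A=9.
G+C = 28, so %GC = 28/44 × 100 = 63.636%
Salt term: 16.6 × (-0.967) = -16.052
GC term: 0.41 × 63.636 = 26.091; length term: −600/44 = −13.636
Tm = 81.5 + (-16.052) + 26.091 − 13.636 = 77.903 → 77.9°C

77.9°C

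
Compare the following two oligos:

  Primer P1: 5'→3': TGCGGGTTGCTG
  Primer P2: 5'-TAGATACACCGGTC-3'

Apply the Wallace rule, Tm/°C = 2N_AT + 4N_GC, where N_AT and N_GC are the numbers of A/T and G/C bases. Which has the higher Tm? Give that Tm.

Primer P2, 42°C

Primer P1: A+T=4, G+C=8 → Tm = 2(4)+4(8) = 40°C
Primer P2: A+T=7, G+C=7 → Tm = 2(7)+4(7) = 42°C
40°C vs 42°C → primer P2 is higher.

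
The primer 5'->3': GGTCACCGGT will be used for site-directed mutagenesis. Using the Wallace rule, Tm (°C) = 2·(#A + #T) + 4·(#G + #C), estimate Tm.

34°C

Base counts: G=4, A=1, C=3, T=2
AT pairs contribute 3, GC pairs contribute 7.
Tm = 4·7 + 2·3 = 28 + 6 = 34°C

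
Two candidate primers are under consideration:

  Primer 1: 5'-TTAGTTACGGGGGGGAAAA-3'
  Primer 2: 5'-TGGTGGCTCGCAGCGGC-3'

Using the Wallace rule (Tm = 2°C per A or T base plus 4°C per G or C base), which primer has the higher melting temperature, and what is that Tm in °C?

Primer 2, 60°C

Primer 1: A+T=10, G+C=9 → Tm = 2(10)+4(9) = 56°C
Primer 2: A+T=4, G+C=13 → Tm = 2(4)+4(13) = 60°C
56°C vs 60°C → primer 2 is higher.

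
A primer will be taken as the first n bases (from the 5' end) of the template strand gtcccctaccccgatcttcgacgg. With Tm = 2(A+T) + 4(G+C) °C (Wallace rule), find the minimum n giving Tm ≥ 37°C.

n = 11

First 10 bases: GTCCCCTACC → Tm = 34°C (< 37°C)
First 11 bases: GTCCCCTACCC → Tm = 38°C (≥ 37°C)
Since every base adds ≥2°C, Tm only increases with n, so the threshold is first crossed at n = 11.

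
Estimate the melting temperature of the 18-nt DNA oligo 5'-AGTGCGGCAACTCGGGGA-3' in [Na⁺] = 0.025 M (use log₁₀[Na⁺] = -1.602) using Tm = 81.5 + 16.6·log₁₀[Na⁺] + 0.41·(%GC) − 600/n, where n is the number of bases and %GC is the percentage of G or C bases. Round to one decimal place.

Length n = 18. Base counts: A=4, G=8, T=2, C=4
G+C = 12, so %GC = 12/18 × 100 = 66.667%
Salt term: 16.6 × (-1.602) = -26.593
GC term: 0.41 × 66.667 = 27.333; length term: −600/18 = −33.333
Tm = 81.5 + (-26.593) + 27.333 − 33.333 = 48.907 → 48.9°C

48.9°C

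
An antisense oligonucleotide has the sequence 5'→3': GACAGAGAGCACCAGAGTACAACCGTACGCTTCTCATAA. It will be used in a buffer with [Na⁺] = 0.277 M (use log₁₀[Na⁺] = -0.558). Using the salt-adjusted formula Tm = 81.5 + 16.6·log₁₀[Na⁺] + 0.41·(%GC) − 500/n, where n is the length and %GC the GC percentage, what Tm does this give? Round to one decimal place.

79.4°C

Length n = 39. Counting bases: T=6, C=11, A=14, G=8
G+C = 19, so %GC = 19/39 × 100 = 48.718%
Salt term: 16.6 × (-0.558) = -9.263
GC term: 0.41 × 48.718 = 19.974; length term: −500/39 = −12.821
Tm = 81.5 + (-9.263) + 19.974 − 12.821 = 79.39 → 79.4°C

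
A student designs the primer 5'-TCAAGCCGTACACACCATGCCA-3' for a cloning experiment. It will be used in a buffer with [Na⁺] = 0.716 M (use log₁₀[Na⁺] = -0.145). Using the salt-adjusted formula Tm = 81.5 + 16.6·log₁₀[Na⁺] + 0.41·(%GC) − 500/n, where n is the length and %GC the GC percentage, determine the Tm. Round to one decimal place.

78.7°C

Length n = 22. Counting bases: T=3, C=9, G=3, A=7
G+C = 12, so %GC = 12/22 × 100 = 54.545%
Salt term: 16.6 × (-0.145) = -2.407
GC term: 0.41 × 54.545 = 22.363; length term: −500/22 = −22.727
Tm = 81.5 + (-2.407) + 22.363 − 22.727 = 78.729 → 78.7°C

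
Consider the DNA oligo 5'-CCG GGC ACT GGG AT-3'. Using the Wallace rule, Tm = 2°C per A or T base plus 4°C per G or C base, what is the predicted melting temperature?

48°C

Scanning the sequence gives G=6, A=2, T=2, C=4.
So N_AT = 4 and N_GC = 10.
Tm = 2×4 + 4×10 = 48°C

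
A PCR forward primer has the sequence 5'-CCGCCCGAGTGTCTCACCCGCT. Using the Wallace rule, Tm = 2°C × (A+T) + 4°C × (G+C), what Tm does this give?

A=2, T=4, G=5, C=11
So N_AT = 6 and N_GC = 16.
Tm = 2(6) + 4(16) = 12 + 64 = 76°C

76°C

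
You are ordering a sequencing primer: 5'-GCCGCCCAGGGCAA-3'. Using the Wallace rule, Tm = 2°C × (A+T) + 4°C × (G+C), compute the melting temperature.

A=3, G=5, T=0, C=6
AT pairs contribute 3, GC pairs contribute 11.
Tm = 2×3 + 4×11 = 50°C

50°C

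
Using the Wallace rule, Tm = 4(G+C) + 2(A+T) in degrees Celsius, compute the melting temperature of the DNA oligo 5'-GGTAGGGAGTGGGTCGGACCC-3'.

72°C

Base counts: A=3, C=4, T=3, G=11
So N_AT = 6 and N_GC = 15.
Tm = 2(6) + 4(15) = 12 + 60 = 72°C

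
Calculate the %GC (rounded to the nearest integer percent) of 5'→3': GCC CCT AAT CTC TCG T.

Scanning the sequence gives C=7, G=2, T=5, A=2.
G+C = 2 + 7 = 9 out of 16 bases
%GC = 9/16 × 100 = 56.25% ≈ 56%

56%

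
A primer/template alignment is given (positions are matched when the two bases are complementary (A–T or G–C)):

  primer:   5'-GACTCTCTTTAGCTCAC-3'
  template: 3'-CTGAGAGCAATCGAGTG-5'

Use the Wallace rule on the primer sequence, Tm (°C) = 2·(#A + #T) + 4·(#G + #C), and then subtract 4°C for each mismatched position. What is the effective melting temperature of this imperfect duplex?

46°C

Primer base counts: A=3, T=6, G=2, C=6 → A+T=9, G+C=8
Perfect-match Tm = 2(9) + 4(8) = 18 + 32 = 50°C
Mismatches (positions where the bases are not complementary): 1 (at position 8)
Effective Tm = 50 − 1×4 = 50 − 4 = 46°C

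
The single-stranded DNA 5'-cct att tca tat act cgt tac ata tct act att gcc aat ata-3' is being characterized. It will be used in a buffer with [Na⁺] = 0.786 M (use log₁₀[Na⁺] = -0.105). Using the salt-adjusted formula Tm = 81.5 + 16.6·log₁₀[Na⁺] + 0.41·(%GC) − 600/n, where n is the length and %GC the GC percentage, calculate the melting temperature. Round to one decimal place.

77.2°C

Length n = 42. Scanning the sequence gives C=10, A=13, G=2, T=17.
G+C = 12, so %GC = 12/42 × 100 = 28.571%
Salt term: 16.6 × (-0.105) = -1.743
GC term: 0.41 × 28.571 = 11.714; length term: −600/42 = −14.286
Tm = 81.5 + (-1.743) + 11.714 − 14.286 = 77.185 → 77.2°C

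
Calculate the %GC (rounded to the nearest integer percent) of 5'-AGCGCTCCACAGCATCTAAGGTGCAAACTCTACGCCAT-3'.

53%

T=7, A=11, C=13, G=7
G+C = 7 + 13 = 20 out of 38 bases
%GC = 20/38 × 100 = 52.63% ≈ 53%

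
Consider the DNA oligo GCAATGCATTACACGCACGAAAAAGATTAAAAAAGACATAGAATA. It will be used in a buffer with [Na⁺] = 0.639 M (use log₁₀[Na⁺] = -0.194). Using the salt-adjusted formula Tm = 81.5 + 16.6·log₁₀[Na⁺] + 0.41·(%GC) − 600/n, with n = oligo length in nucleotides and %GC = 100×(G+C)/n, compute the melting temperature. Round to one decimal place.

77.7°C

Length n = 45. Counting bases: G=7, T=7, A=24, C=7
G+C = 14, so %GC = 14/45 × 100 = 31.111%
Salt term: 16.6 × (-0.194) = -3.22
GC term: 0.41 × 31.111 = 12.756; length term: −600/45 = −13.333
Tm = 81.5 + (-3.22) + 12.756 − 13.333 = 77.703 → 77.7°C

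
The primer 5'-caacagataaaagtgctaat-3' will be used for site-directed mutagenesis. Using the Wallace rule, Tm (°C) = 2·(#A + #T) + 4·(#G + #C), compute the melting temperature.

52°C

Scanning the sequence gives C=3, G=3, T=4, A=10.
A+T = 14, G+C = 6
Tm = 2×14 + 4×6 = 52°C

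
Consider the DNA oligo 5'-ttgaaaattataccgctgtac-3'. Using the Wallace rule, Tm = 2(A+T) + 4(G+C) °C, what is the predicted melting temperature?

56°C

Base counts: C=4, T=7, G=3, A=7
So N_AT = 14 and N_GC = 7.
Tm = 4·7 + 2·14 = 28 + 28 = 56°C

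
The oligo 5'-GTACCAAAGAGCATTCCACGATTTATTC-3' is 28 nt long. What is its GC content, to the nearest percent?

39%

Scanning the sequence gives A=9, G=4, C=7, T=8.
G+C = 4 + 7 = 11 out of 28 bases
%GC = 11/28 × 100 = 39.29% ≈ 39%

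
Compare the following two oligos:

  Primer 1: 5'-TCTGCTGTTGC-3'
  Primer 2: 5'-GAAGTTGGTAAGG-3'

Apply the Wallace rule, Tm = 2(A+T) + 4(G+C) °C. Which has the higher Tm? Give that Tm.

Primer 2, 38°C

Primer 1: A+T=5, G+C=6 → Tm = 2(5)+4(6) = 34°C
Primer 2: A+T=7, G+C=6 → Tm = 2(7)+4(6) = 38°C
34°C vs 38°C → primer 2 is higher.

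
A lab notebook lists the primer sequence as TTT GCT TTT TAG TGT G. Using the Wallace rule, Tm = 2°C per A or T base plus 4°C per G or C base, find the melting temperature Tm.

42°C

Base counts: G=4, T=10, C=1, A=1
So N_AT = 11 and N_GC = 5.
Tm = 4·5 + 2·11 = 20 + 22 = 42°C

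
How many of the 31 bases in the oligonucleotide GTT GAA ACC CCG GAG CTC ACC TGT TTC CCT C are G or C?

18

Base counts: T=8, C=12, A=5, G=6
G+C = 6 + 12 = 18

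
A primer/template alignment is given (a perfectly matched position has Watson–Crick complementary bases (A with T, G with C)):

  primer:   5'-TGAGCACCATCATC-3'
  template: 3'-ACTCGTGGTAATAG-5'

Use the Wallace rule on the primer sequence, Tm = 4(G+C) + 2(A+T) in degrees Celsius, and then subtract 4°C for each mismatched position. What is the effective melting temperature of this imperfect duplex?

38°C

Primer base counts: A=4, T=3, G=2, C=5 → A+T=7, G+C=7
Perfect-match Tm = 2(7) + 4(7) = 14 + 28 = 42°C
Mismatches (positions where the bases are not complementary): 1 (at position 11)
Effective Tm = 42 − 1×4 = 42 − 4 = 38°C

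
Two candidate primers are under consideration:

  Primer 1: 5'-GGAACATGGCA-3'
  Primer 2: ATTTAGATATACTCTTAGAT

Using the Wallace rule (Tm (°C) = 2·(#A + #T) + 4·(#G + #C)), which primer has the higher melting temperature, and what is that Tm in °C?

Primer 2, 48°C

Primer 1: A+T=5, G+C=6 → Tm = 2(5)+4(6) = 34°C
Primer 2: A+T=16, G+C=4 → Tm = 2(16)+4(4) = 48°C
34°C vs 48°C → primer 2 is higher.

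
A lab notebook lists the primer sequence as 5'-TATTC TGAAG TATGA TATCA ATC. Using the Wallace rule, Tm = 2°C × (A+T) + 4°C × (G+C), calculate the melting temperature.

58°C

Base counts: A=8, G=3, C=3, T=9
So N_AT = 17 and N_GC = 6.
Tm = 2×17 + 4×6 = 58°C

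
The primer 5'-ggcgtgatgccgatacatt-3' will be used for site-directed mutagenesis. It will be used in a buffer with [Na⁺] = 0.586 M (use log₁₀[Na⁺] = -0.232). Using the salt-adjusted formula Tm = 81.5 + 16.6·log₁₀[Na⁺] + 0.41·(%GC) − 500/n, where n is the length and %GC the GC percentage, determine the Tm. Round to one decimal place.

72.9°C

Length n = 19. Scanning the sequence gives A=4, G=6, T=5, C=4.
G+C = 10, so %GC = 10/19 × 100 = 52.632%
Salt term: 16.6 × (-0.232) = -3.851
GC term: 0.41 × 52.632 = 21.579; length term: −500/19 = −26.316
Tm = 81.5 + (-3.851) + 21.579 − 26.316 = 72.912 → 72.9°C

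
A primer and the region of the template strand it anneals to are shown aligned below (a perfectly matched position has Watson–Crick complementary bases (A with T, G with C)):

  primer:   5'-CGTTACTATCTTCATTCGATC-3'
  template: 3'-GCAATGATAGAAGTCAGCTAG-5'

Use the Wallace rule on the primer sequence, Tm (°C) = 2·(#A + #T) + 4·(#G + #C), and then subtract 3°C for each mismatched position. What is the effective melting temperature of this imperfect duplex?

55°C

Primer base counts: A=4, T=9, G=2, C=6 → A+T=13, G+C=8
Perfect-match Tm = 2(13) + 4(8) = 26 + 32 = 58°C
Mismatches (positions where the bases are not complementary): 1 (at position 15)
Effective Tm = 58 − 1×3 = 58 − 3 = 55°C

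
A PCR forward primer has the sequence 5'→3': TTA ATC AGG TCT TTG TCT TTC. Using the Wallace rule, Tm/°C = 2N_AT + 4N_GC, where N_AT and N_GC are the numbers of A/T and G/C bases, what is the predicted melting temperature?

56°C

Scanning the sequence gives C=4, A=3, T=11, G=3.
So N_AT = 14 and N_GC = 7.
Tm = 4·7 + 2·14 = 28 + 28 = 56°C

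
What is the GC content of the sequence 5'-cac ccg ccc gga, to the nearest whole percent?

83%

C=7, A=2, T=0, G=3
G+C = 3 + 7 = 10 out of 12 bases
%GC = 10/12 × 100 = 83.33% ≈ 83%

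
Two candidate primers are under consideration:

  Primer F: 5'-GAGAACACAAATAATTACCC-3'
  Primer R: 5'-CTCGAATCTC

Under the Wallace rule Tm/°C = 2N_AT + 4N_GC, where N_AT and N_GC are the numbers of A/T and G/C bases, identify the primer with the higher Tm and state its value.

Primer F: A+T=13, G+C=7 → Tm = 2(13)+4(7) = 54°C
Primer R: A+T=5, G+C=5 → Tm = 2(5)+4(5) = 30°C
54°C vs 30°C → primer F is higher.

Primer F, 54°C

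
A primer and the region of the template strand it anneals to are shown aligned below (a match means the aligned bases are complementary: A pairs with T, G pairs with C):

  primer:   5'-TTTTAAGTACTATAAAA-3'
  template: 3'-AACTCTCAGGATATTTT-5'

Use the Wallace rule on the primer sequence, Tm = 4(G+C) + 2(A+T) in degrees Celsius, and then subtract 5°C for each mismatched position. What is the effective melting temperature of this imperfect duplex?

18°C

Primer base counts: A=8, T=7, G=1, C=1 → A+T=15, G+C=2
Perfect-match Tm = 2(15) + 4(2) = 30 + 8 = 38°C
Mismatches (positions where the bases are not complementary): 4 (at positions 3, 4, 5, 9)
Effective Tm = 38 − 4×5 = 38 − 20 = 18°C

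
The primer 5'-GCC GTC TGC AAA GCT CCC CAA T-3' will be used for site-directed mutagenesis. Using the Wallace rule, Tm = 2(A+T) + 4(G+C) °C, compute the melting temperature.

Counting bases: G=4, C=9, T=4, A=5
So N_AT = 9 and N_GC = 13.
Tm = 2(9) + 4(13) = 18 + 52 = 70°C

70°C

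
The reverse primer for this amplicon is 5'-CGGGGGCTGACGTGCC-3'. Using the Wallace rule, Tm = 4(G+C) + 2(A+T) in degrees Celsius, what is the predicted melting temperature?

58°C

Base counts: C=5, T=2, A=1, G=8
AT pairs contribute 3, GC pairs contribute 13.
Tm = 4·13 + 2·3 = 52 + 6 = 58°C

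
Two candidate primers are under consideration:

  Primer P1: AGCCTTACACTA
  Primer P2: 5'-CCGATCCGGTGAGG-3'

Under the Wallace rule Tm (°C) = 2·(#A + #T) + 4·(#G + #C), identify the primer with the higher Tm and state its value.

Primer P1: A+T=7, G+C=5 → Tm = 2(7)+4(5) = 34°C
Primer P2: A+T=4, G+C=10 → Tm = 2(4)+4(10) = 48°C
34°C vs 48°C → primer P2 is higher.

Primer P2, 48°C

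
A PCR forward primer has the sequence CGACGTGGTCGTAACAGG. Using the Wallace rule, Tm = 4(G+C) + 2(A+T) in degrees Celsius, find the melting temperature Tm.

58°C

Scanning the sequence gives C=4, A=4, T=3, G=7.
AT pairs contribute 7, GC pairs contribute 11.
Tm = 2×7 + 4×11 = 58°C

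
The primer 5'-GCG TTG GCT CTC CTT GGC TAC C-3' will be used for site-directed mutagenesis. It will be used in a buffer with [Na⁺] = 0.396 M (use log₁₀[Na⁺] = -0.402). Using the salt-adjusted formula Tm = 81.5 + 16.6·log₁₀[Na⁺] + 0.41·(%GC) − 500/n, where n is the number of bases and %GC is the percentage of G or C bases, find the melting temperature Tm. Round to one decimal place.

78.2°C

Length n = 22. Counting bases: C=8, A=1, T=7, G=6
G+C = 14, so %GC = 14/22 × 100 = 63.636%
Salt term: 16.6 × (-0.402) = -6.673
GC term: 0.41 × 63.636 = 26.091; length term: −500/22 = −22.727
Tm = 81.5 + (-6.673) + 26.091 − 22.727 = 78.191 → 78.2°C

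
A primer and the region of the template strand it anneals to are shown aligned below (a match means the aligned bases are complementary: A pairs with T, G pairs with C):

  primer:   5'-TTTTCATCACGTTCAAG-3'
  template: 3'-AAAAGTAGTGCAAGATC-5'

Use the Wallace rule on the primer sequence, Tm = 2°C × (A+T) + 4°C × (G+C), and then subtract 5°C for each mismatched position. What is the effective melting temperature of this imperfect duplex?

41°C

Primer base counts: A=4, T=7, G=2, C=4 → A+T=11, G+C=6
Perfect-match Tm = 2(11) + 4(6) = 22 + 24 = 46°C
Mismatches (positions where the bases are not complementary): 1 (at position 15)
Effective Tm = 46 − 1×5 = 46 − 5 = 41°C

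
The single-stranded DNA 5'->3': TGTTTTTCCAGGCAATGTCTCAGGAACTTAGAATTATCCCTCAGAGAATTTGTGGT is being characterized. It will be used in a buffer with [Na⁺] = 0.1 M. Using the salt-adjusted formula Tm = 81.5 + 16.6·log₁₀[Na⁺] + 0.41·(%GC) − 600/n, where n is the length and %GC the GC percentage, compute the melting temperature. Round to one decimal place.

70.3°C

Length n = 56. Scanning the sequence gives C=10, A=14, G=12, T=20.
G+C = 22, so %GC = 22/56 × 100 = 39.286%
Salt term: 16.6 × (-1) = -16.6
GC term: 0.41 × 39.286 = 16.107; length term: −600/56 = −10.714
Tm = 81.5 + (-16.6) + 16.107 − 10.714 = 70.293 → 70.3°C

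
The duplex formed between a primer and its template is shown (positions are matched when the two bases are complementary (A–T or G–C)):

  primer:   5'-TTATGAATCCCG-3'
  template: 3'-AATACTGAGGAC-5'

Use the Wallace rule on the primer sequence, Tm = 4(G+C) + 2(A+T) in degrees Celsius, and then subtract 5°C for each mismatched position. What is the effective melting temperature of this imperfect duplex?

24°C

Primer base counts: A=3, T=4, G=2, C=3 → A+T=7, G+C=5
Perfect-match Tm = 2(7) + 4(5) = 14 + 20 = 34°C
Mismatches (positions where the bases are not complementary): 2 (at positions 7, 11)
Effective Tm = 34 − 2×5 = 34 − 10 = 24°C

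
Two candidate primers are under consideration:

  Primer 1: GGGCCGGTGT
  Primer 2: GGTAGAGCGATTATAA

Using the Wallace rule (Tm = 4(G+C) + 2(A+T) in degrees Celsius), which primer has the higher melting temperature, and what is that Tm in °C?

Primer 1: A+T=2, G+C=8 → Tm = 2(2)+4(8) = 36°C
Primer 2: A+T=10, G+C=6 → Tm = 2(10)+4(6) = 44°C
36°C vs 44°C → primer 2 is higher.

Primer 2, 44°C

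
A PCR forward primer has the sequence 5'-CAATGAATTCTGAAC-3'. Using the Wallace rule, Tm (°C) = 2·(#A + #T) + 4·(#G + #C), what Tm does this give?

40°C

Scanning the sequence gives T=4, A=6, G=2, C=3.
So N_AT = 10 and N_GC = 5.
Tm = 2×10 + 4×5 = 40°C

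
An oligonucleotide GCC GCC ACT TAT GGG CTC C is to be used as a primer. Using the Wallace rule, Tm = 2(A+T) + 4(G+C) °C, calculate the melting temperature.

Scanning the sequence gives T=4, C=8, A=2, G=5.
So N_AT = 6 and N_GC = 13.
Tm = 2×6 + 4×13 = 64°C

64°C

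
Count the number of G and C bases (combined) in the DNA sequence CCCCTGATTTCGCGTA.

Scanning the sequence gives A=2, G=3, T=5, C=6.
Total G or C: 3 + 6 = 9

9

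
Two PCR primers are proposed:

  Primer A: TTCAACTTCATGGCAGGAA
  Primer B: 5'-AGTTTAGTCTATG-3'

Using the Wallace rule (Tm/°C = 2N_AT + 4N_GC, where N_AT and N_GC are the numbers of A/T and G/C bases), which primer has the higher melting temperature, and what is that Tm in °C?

Primer A, 54°C

Primer A: A+T=11, G+C=8 → Tm = 2(11)+4(8) = 54°C
Primer B: A+T=9, G+C=4 → Tm = 2(9)+4(4) = 34°C
54°C vs 34°C → primer A is higher.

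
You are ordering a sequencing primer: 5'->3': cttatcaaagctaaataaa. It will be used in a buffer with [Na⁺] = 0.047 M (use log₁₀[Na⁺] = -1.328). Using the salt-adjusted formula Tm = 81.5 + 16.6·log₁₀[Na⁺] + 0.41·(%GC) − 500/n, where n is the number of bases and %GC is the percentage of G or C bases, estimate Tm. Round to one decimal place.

41.8°C

Length n = 19. Base counts: C=3, T=5, A=10, G=1
G+C = 4, so %GC = 4/19 × 100 = 21.053%
Salt term: 16.6 × (-1.328) = -22.045
GC term: 0.41 × 21.053 = 8.632; length term: −500/19 = −26.316
Tm = 81.5 + (-22.045) + 8.632 − 26.316 = 41.771 → 41.8°C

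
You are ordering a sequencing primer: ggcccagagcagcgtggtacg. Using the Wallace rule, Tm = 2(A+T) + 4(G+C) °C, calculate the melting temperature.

Base counts: A=4, T=2, C=6, G=9
A+T = 6, G+C = 15
Tm = 2(6) + 4(15) = 12 + 60 = 72°C

72°C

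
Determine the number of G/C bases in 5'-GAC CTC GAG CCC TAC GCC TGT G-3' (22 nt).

Base counts: A=3, C=9, T=4, G=6
G+C = 6 + 9 = 15

15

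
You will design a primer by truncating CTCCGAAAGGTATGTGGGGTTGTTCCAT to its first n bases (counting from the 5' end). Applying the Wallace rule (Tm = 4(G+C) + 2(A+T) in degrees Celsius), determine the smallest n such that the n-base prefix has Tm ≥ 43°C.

First 14 bases: CTCCGAAAGGTATG → Tm = 42°C (< 43°C)
First 15 bases: CTCCGAAAGGTATGT → Tm = 44°C (≥ 43°C)
Each additional base adds 2°C (A/T) or 4°C (G/C), so Tm is non-decreasing in n; n = 15 is the first length to reach 43°C.

n = 15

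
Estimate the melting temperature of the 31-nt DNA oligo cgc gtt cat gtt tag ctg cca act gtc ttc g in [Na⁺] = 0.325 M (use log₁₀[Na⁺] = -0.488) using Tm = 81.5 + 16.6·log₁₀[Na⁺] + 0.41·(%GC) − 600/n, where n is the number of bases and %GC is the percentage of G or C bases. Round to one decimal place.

75.2°C

Length n = 31. Counting bases: C=9, T=11, A=4, G=7
G+C = 16, so %GC = 16/31 × 100 = 51.613%
Salt term: 16.6 × (-0.488) = -8.101
GC term: 0.41 × 51.613 = 21.161; length term: −600/31 = −19.355
Tm = 81.5 + (-8.101) + 21.161 − 19.355 = 75.205 → 75.2°C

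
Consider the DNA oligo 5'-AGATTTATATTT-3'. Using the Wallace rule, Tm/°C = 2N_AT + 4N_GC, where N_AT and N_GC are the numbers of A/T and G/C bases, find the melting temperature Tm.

A=4, G=1, T=7, C=0
A+T = 11, G+C = 1
Tm = 4·1 + 2·11 = 4 + 22 = 26°C

26°C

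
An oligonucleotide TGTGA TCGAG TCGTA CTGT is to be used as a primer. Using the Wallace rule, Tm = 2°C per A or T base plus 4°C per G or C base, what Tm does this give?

56°C

Counting bases: G=6, A=3, C=3, T=7
A+T = 10, G+C = 9
Tm = 2(10) + 4(9) = 20 + 36 = 56°C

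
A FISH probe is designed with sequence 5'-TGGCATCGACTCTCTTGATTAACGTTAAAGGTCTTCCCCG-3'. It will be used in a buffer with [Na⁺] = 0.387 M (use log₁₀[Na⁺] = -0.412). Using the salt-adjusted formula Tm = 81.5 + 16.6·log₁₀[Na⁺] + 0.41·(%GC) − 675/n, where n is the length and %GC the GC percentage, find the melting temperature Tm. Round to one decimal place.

Length n = 40. Counting bases: G=8, T=13, C=11, A=8
G+C = 19, so %GC = 19/40 × 100 = 47.5%
Salt term: 16.6 × (-0.412) = -6.839
GC term: 0.41 × 47.5 = 19.475; length term: −675/40 = −16.875
Tm = 81.5 + (-6.839) + 19.475 − 16.875 = 77.261 → 77.3°C

77.3°C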